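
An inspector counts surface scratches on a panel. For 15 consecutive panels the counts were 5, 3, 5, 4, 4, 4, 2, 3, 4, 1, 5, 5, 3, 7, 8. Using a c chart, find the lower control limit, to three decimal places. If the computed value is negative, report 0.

c̄ = (5 + 3 + 5 + 4 + 4 + 4 + 2 + 3 + 4 + 1 + 5 + 5 + 3 + 7 + 8) / 15 = 63 / 15 = 4.2000
LCL = c̄ − 3√c̄ = 4.2000 − 3 × 2.0494 = -1.9482 → 0 (cannot be negative)

0.000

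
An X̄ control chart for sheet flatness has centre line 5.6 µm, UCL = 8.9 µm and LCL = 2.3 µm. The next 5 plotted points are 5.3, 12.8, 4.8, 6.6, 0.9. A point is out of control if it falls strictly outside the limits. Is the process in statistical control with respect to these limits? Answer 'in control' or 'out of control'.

out of control

Compare each point to [2.3, 8.9]: sample 2 = 12.8 > UCL; sample 5 = 0.9 < LCL.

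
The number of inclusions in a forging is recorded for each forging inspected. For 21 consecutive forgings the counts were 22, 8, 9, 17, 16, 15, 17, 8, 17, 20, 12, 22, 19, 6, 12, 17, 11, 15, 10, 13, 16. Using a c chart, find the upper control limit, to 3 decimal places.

c̄ = (22 + 8 + 9 + 17 + 16 + 15 + 17 + 8 + 17 + 20 + 12 + 22 + 19 + 6 + 12 + 17 + 11 + 15 + 10 + 13 + 16) / 21 = 302 / 21 = 14.3810
UCL = c̄ + 3√c̄ = 14.3810 + 3 × √14.3810 = 14.3810 + 3 × 3.7922 = 25.7576

25.758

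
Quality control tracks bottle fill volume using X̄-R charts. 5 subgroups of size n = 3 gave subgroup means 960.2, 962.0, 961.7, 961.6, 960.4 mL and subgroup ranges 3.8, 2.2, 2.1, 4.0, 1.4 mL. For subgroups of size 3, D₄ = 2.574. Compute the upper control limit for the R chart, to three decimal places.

R̄ = (3.8 + 2.2 + 2.1 + 4.0 + 1.4) / 5 = 13.5000 / 5 = 2.7000
UCL_R = D₄·R̄ = 2.574 × 2.7000 = 6.9498

6.950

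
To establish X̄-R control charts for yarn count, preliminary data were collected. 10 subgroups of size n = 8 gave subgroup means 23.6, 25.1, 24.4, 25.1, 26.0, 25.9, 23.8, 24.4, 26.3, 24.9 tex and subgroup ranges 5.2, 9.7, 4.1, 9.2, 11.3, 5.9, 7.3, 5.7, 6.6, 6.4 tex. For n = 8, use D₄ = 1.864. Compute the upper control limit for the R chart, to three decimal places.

13.309

R̄ = (5.2 + 9.7 + 4.1 + 9.2 + 11.3 + 5.9 + 7.3 + 5.7 + 6.6 + 6.4) / 10 = 71.4000 / 10 = 7.1400
UCL_R = D₄·R̄ = 1.864 × 7.1400 = 13.3090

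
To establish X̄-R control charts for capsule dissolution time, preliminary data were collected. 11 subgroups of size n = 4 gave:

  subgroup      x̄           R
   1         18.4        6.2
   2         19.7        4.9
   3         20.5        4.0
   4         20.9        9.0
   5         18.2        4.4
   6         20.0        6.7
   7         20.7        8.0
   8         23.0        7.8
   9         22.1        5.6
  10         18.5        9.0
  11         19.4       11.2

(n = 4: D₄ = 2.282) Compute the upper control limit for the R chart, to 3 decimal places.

R̄ = (6.2 + 4.9 + 4.0 + 9.0 + 4.4 + 6.7 + 8.0 + 7.8 + 5.6 + 9.0 + 11.2) / 11 = 76.8000 / 11 = 6.9818
UCL_R = D₄·R̄ = 2.282 × 6.9818 = 15.9325

15.933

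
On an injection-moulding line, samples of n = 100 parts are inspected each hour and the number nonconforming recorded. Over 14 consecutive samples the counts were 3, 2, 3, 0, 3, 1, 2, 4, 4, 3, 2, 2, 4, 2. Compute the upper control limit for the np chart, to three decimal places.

p̄ = Σdᵢ / (k·n) = 35 / (14 × 100) = 0.02500
UCL = np̄ + 3·√(np̄(1−p̄)) = 2.5000 + 3 × √(2.5000×0.97500) = 2.5000 + 3 × 1.5612 = 7.1837

7.184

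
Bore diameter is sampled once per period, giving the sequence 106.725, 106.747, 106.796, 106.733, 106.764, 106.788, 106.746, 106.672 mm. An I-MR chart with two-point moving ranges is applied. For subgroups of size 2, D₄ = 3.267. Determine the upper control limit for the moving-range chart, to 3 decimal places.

Moving ranges: 0.022, 0.049, 0.063, 0.031, 0.024, 0.042, 0.074; M̄R̄ = 0.3050 / 7 = 0.0436
UCL_MR = D₄·M̄R̄ = 3.267 × 0.0436 = 0.1423

0.142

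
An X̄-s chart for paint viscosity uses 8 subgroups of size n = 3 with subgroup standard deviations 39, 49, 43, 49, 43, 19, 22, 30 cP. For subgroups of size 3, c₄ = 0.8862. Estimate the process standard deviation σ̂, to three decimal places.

41.469

s̄ = (39 + 49 + 43 + 49 + 43 + 19 + 22 + 30) / 8 = 36.7500
σ̂ = s̄ / c₄ = 36.7500 / 0.8862 = 41.4692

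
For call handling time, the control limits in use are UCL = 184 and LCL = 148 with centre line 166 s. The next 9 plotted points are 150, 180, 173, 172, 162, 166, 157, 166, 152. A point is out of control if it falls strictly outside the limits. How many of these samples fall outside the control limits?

0

All 9 points lie within [148, 184].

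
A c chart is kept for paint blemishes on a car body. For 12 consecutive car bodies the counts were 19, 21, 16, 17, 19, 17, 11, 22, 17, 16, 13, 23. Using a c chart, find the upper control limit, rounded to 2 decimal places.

30.16

c̄ = (19 + 21 + 16 + 17 + 19 + 17 + 11 + 22 + 17 + 16 + 13 + 23) / 12 = 211 / 12 = 17.5833
UCL = c̄ + 3√c̄ = 17.5833 + 3 × √17.5833 = 17.5833 + 3 × 4.1932 = 30.1631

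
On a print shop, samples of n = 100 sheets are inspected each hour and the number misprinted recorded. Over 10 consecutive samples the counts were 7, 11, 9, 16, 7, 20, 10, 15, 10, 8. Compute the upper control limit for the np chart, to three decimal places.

p̄ = Σdᵢ / (k·n) = 113 / (10 × 100) = 0.11300
UCL = np̄ + 3·√(np̄(1−p̄)) = 11.3000 + 3 × √(11.3000×0.88700) = 11.3000 + 3 × 3.1659 = 20.7978

20.798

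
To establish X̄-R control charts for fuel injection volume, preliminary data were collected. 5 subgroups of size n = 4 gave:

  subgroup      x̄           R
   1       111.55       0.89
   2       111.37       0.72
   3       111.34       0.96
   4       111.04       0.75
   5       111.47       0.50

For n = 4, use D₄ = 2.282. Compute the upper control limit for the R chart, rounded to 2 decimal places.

R̄ = (0.89 + 0.72 + 0.96 + 0.75 + 0.50) / 5 = 3.8200 / 5 = 0.7640
UCL_R = D₄·R̄ = 2.282 × 0.7640 = 1.7434

1.74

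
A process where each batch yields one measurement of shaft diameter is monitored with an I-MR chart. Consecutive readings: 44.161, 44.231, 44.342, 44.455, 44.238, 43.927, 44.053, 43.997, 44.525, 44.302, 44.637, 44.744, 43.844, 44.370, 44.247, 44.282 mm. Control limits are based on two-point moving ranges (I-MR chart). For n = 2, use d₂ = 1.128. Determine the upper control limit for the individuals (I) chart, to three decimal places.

44.943

X̄ = (44.161 + 44.231 + 44.342 + 44.455 + 44.238 + 43.927 + 44.053 + 43.997 + 44.525 + 44.302 + 44.637 + 44.744 + 43.844 + 44.370 + 44.247 + 44.282) / 16 = 44.2722
Moving ranges: 0.070, 0.111, 0.113, 0.217, 0.311, 0.126, 0.056, 0.528, 0.223, 0.335, 0.107, 0.900, 0.526, 0.123, 0.035; M̄R̄ = 3.7810 / 15 = 0.2521
UCL = X̄ + 3·M̄R̄/d₂ = 44.2722 + 3 × 0.2521 / 1.128 = 44.9426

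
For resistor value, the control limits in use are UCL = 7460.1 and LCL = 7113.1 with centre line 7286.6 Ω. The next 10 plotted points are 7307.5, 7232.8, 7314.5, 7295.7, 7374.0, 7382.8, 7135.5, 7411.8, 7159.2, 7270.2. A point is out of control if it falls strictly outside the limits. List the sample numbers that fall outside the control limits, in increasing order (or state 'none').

All 10 points lie within [7113.1, 7460.1].

none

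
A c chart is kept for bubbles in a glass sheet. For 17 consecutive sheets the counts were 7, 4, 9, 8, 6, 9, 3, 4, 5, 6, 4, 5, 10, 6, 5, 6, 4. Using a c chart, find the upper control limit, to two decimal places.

c̄ = (7 + 4 + 9 + 8 + 6 + 9 + 3 + 4 + 5 + 6 + 4 + 5 + 10 + 6 + 5 + 6 + 4) / 17 = 101 / 17 = 5.9412
UCL = c̄ + 3√c̄ = 5.9412 + 3 × √5.9412 = 5.9412 + 3 × 2.4375 = 13.2535

13.25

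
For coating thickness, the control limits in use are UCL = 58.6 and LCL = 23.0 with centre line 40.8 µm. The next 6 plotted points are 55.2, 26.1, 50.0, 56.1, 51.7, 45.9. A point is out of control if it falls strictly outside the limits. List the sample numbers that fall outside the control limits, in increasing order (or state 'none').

All 6 points lie within [23.0, 58.6].

none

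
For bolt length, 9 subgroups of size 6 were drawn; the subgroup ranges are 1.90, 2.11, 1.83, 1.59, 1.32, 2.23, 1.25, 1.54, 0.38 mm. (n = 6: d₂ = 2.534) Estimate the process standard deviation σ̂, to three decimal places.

R̄ = (1.90 + 2.11 + 1.83 + 1.59 + 1.32 + 2.23 + 1.25 + 1.54 + 0.38) / 9 = 1.5722
σ̂ = R̄ / d₂ = 1.5722 / 2.534 = 0.6205

0.620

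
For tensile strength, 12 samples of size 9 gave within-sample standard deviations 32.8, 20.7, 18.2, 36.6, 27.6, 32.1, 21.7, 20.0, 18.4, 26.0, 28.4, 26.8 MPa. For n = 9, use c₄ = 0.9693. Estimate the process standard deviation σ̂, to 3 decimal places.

s̄ = (32.8 + 20.7 + 18.2 + 36.6 + 27.6 + 32.1 + 21.7 + 20.0 + 18.4 + 26.0 + 28.4 + 26.8) / 12 = 25.7750
σ̂ = s̄ / c₄ = 25.7750 / 0.9693 = 26.5914

26.591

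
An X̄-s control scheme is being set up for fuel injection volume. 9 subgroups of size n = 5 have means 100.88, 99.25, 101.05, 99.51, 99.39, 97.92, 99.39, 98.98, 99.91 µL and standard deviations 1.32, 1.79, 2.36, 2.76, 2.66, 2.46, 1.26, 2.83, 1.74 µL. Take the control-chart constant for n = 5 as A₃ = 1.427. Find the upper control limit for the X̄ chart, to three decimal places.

102.628

X̄̄ = (100.88 + 99.25 + 101.05 + 99.51 + 99.39 + 97.92 + 99.39 + 98.98 + 99.91) / 9 = 99.5867
s̄ = (1.32 + 1.79 + 2.36 + 2.76 + 2.66 + 2.46 + 1.26 + 2.83 + 1.74) / 9 = 2.1311
UCL = X̄̄ + A₃·s̄ = 99.5867 + 1.427 × 2.1311 = 102.6278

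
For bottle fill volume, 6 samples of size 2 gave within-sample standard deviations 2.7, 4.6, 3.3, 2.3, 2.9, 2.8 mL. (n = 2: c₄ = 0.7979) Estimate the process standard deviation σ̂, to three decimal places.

s̄ = (2.7 + 4.6 + 3.3 + 2.3 + 2.9 + 2.8) / 6 = 3.1000
σ̂ = s̄ / c₄ = 3.1000 / 0.7979 = 3.8852

3.885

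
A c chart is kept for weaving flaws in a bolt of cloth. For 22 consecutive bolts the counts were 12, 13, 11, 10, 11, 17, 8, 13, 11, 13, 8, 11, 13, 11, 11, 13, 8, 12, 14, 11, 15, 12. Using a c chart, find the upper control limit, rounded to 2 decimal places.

22.00

c̄ = (12 + 13 + 11 + 10 + 11 + 17 + 8 + 13 + 11 + 13 + 8 + 11 + 13 + 11 + 11 + 13 + 8 + 12 + 14 + 11 + 15 + 12) / 22 = 258 / 22 = 11.7273
UCL = c̄ + 3√c̄ = 11.7273 + 3 × √11.7273 = 11.7273 + 3 × 3.4245 = 22.0008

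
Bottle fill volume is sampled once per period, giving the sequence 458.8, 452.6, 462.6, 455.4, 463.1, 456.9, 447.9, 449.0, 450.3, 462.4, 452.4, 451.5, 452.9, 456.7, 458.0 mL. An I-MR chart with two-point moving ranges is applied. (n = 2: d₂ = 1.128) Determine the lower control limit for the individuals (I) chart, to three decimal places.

X̄ = (458.8 + 452.6 + 462.6 + 455.4 + 463.1 + 456.9 + 447.9 + 449.0 + 450.3 + 462.4 + 452.4 + 451.5 + 452.9 + 456.7 + 458.0) / 15 = 455.3667
Moving ranges: 6.2, 10.0, 7.2, 7.7, 6.2, 9.0, 1.1, 1.3, 12.1, 10.0, 0.9, 1.4, 3.8, 1.3; M̄R̄ = 78.2000 / 14 = 5.5857
LCL = X̄ − 3·M̄R̄/d₂ = 455.3667 − 3 × 5.5857 / 1.128 = 440.5110

440.511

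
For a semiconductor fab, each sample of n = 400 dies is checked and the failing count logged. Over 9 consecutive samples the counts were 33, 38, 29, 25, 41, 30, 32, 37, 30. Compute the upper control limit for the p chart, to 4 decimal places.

0.1231

p̄ = Σdᵢ / (k·n) = 295 / (9 × 400) = 0.08194
UCL = p̄ + 3·√(p̄(1−p̄)/n) = 0.08194 + 3 × √(0.08194×0.91806/400) = 0.08194 + 3 × 0.01371 = 0.12309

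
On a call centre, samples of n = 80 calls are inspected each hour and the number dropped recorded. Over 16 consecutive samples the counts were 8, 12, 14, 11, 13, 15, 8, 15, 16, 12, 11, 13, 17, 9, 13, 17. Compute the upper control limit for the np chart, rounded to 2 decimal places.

p̄ = Σdᵢ / (k·n) = 204 / (16 × 80) = 0.15937
UCL = np̄ + 3·√(np̄(1−p̄)) = 12.7500 + 3 × √(12.7500×0.84062) = 12.7500 + 3 × 3.2738 = 22.5715

22.57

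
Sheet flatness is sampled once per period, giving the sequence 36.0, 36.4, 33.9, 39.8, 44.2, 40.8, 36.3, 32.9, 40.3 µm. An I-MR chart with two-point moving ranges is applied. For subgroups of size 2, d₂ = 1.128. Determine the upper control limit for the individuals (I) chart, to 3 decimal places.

X̄ = (36.0 + 36.4 + 33.9 + 39.8 + 44.2 + 40.8 + 36.3 + 32.9 + 40.3) / 9 = 37.8444
Moving ranges: 0.4, 2.5, 5.9, 4.4, 3.4, 4.5, 3.4, 7.4; M̄R̄ = 31.9000 / 8 = 3.9875
UCL = X̄ + 3·M̄R̄/d₂ = 37.8444 + 3 × 3.9875 / 1.128 = 48.4495

48.449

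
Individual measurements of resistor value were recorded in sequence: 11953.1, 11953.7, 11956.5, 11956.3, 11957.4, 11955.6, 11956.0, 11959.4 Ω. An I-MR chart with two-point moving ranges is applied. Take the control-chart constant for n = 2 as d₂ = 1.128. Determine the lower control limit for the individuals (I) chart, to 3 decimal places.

11952.087

X̄ = (11953.1 + 11953.7 + 11956.5 + 11956.3 + 11957.4 + 11955.6 + 11956.0 + 11959.4) / 8 = 11956.0000
Moving ranges: 0.6, 2.8, 0.2, 1.1, 1.8, 0.4, 3.4; M̄R̄ = 10.3000 / 7 = 1.4714
LCL = X̄ − 3·M̄R̄/d₂ = 11956.0000 − 3 × 1.4714 / 1.128 = 11952.0866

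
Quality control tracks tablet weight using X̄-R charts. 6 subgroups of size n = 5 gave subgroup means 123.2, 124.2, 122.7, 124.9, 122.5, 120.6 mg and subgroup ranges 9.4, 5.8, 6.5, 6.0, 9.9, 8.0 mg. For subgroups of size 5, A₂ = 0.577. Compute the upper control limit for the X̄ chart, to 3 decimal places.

X̄̄ = (123.2 + 124.2 + 122.7 + 124.9 + 122.5 + 120.6) / 6 = 738.1000 / 6 = 123.0167
R̄ = (9.4 + 5.8 + 6.5 + 6.0 + 9.9 + 8.0) / 6 = 45.6000 / 6 = 7.6000
UCL = X̄̄ + A₂·R̄ = 123.0167 + 0.577 × 7.6000 = 127.4019

127.402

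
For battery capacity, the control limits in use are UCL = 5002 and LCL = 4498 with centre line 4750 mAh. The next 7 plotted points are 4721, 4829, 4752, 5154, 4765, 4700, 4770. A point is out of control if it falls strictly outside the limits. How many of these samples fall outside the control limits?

Compare each point to [4498, 5002]: sample 4 = 5154 > UCL.

1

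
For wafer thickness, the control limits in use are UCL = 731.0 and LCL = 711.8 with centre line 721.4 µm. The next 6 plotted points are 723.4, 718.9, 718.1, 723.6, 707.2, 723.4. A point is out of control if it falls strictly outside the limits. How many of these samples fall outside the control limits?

Compare each point to [711.8, 731.0]: sample 5 = 707.2 < LCL.

1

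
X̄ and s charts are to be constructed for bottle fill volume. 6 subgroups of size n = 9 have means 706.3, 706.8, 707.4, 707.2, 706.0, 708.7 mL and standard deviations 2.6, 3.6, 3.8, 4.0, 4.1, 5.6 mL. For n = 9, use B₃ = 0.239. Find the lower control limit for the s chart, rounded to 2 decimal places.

0.94

s̄ = (2.6 + 3.6 + 3.8 + 4.0 + 4.1 + 5.6) / 6 = 3.9500
LCL_s = B₃·s̄ = 0.239 × 3.9500 = 0.9440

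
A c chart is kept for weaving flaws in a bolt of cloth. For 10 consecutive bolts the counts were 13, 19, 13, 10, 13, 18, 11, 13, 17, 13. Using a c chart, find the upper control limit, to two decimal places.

25.22

c̄ = (13 + 19 + 13 + 10 + 13 + 18 + 11 + 13 + 17 + 13) / 10 = 140 / 10 = 14.0000
UCL = c̄ + 3√c̄ = 14.0000 + 3 × √14.0000 = 14.0000 + 3 × 3.7417 = 25.2250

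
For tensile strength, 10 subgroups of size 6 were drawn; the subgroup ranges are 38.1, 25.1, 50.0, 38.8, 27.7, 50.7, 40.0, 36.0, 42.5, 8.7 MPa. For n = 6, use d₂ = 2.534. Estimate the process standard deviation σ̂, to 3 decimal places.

14.112

R̄ = (38.1 + 25.1 + 50.0 + 38.8 + 27.7 + 50.7 + 40.0 + 36.0 + 42.5 + 8.7) / 10 = 35.7600
σ̂ = R̄ / d₂ = 35.7600 / 2.534 = 14.1121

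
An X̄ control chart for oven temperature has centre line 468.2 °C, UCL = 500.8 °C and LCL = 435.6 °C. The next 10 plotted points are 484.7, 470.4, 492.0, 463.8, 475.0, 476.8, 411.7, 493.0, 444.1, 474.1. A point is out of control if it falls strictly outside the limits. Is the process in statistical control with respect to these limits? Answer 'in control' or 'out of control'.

out of control

Compare each point to [435.6, 500.8]: sample 7 = 411.7 < LCL.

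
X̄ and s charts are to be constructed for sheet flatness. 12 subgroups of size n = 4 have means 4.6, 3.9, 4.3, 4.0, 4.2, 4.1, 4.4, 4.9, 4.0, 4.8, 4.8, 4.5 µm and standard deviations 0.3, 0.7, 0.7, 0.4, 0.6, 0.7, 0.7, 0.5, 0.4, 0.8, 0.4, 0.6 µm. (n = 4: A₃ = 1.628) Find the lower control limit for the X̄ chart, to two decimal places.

X̄̄ = (4.6 + 3.9 + 4.3 + 4.0 + 4.2 + 4.1 + 4.4 + 4.9 + 4.0 + 4.8 + 4.8 + 4.5) / 12 = 4.3750
s̄ = (0.3 + 0.7 + 0.7 + 0.4 + 0.6 + 0.7 + 0.7 + 0.5 + 0.4 + 0.8 + 0.4 + 0.6) / 12 = 0.5667
LCL = X̄̄ − A₃·s̄ = 4.3750 − 1.628 × 0.5667 = 3.4525

3.45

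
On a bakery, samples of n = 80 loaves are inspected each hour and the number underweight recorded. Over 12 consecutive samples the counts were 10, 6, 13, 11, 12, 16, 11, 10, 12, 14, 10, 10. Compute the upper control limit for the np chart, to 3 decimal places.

20.578

p̄ = Σdᵢ / (k·n) = 135 / (12 × 80) = 0.14062
UCL = np̄ + 3·√(np̄(1−p̄)) = 11.2500 + 3 × √(11.2500×0.85938) = 11.2500 + 3 × 3.1093 = 20.5780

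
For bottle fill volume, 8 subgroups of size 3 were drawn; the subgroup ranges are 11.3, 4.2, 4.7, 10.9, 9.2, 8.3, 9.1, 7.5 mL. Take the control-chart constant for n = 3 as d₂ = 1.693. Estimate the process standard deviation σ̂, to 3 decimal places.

4.814

R̄ = (11.3 + 4.2 + 4.7 + 10.9 + 9.2 + 8.3 + 9.1 + 7.5) / 8 = 8.1500
σ̂ = R̄ / d₂ = 8.1500 / 1.693 = 4.8139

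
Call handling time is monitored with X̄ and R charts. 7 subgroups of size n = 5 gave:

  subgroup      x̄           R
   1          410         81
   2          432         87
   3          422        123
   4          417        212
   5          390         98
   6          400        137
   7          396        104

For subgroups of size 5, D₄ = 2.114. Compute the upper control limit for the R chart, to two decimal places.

R̄ = (81 + 87 + 123 + 212 + 98 + 137 + 104) / 7 = 842.0000 / 7 = 120.2857
UCL_R = D₄·R̄ = 2.114 × 120.2857 = 254.2840

254.28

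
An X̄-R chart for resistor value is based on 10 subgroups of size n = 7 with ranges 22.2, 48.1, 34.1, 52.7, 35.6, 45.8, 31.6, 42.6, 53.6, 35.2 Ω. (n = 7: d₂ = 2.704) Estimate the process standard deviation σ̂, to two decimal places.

14.85

R̄ = (22.2 + 48.1 + 34.1 + 52.7 + 35.6 + 45.8 + 31.6 + 42.6 + 53.6 + 35.2) / 10 = 40.1500
σ̂ = R̄ / d₂ = 40.1500 / 2.704 = 14.8484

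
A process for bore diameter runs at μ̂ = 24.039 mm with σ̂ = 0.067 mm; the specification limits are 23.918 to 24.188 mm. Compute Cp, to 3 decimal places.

0.672

Cp = (USL − LSL) / (6σ̂) = (24.188 − 23.918) / (6 × 0.067) = 0.2700 / 0.4020 = 0.6716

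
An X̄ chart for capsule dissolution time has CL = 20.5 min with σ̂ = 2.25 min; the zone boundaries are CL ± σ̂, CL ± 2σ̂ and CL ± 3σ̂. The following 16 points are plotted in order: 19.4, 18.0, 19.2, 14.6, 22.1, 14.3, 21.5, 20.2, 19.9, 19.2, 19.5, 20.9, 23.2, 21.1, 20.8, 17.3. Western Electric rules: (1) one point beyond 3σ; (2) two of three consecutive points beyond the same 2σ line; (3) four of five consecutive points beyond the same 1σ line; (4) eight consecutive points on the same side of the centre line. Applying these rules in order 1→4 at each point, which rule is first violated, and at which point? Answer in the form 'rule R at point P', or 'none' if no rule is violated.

Zone of each point (C = within 1σ̂, B = 1σ̂–2σ̂, A = 2σ̂–3σ̂, * = beyond 3σ̂; sign = side of CL): 1:-C, 2:-B, 3:-C, 4:-A, 5:+C, 6:-A, 7:+C, 8:-C, 9:-C, 10:-C, 11:-C, 12:+C, 13:+B, 14:+C, 15:+C, 16:-B
Rule 2 (two of three consecutive points beyond the same 2σ limit) is satisfied at point 6.

rule 2 at point 6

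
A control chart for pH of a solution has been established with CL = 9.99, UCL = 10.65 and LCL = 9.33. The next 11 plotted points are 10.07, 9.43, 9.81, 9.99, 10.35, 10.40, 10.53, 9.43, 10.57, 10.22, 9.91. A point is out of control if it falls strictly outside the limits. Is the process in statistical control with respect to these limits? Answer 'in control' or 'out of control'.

All 11 points lie within [9.33, 10.65].

in control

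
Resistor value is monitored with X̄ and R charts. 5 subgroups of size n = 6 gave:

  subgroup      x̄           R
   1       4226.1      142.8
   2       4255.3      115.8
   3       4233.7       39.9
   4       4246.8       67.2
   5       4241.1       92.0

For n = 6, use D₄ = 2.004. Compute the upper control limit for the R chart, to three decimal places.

183.446

R̄ = (142.8 + 115.8 + 39.9 + 67.2 + 92.0) / 5 = 457.7000 / 5 = 91.5400
UCL_R = D₄·R̄ = 2.004 × 91.5400 = 183.4462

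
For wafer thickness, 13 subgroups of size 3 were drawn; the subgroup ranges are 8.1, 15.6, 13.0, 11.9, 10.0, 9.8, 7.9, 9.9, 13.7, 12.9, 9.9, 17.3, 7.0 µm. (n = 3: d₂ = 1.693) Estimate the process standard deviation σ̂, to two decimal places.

6.68

R̄ = (8.1 + 15.6 + 13.0 + 11.9 + 10.0 + 9.8 + 7.9 + 9.9 + 13.7 + 12.9 + 9.9 + 17.3 + 7.0) / 13 = 11.3077
σ̂ = R̄ / d₂ = 11.3077 / 1.693 = 6.6791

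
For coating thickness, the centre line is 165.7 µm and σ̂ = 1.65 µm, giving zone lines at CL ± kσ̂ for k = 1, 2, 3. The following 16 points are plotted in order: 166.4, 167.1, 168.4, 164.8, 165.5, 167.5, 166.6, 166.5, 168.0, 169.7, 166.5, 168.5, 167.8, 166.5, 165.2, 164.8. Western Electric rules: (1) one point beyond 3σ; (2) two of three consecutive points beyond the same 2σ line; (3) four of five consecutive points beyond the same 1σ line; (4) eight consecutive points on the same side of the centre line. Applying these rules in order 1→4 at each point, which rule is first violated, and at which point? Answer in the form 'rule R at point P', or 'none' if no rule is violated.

Zone of each point (C = within 1σ̂, B = 1σ̂–2σ̂, A = 2σ̂–3σ̂, * = beyond 3σ̂; sign = side of CL): 1:+C, 2:+C, 3:+B, 4:-C, 5:-C, 6:+B, 7:+C, 8:+C, 9:+B, 10:+A, 11:+C, 12:+B, 13:+B, 14:+C, 15:-C, 16:-C
Rule 3 (four of five consecutive points beyond the same 1σ limit) is satisfied at point 13.

rule 3 at point 13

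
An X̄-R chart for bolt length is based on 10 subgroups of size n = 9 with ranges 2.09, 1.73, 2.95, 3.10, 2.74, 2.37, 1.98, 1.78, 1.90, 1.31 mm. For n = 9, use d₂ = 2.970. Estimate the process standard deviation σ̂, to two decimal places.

0.74

R̄ = (2.09 + 1.73 + 2.95 + 3.10 + 2.74 + 2.37 + 1.98 + 1.78 + 1.90 + 1.31) / 10 = 2.1950
σ̂ = R̄ / d₂ = 2.1950 / 2.970 = 0.7391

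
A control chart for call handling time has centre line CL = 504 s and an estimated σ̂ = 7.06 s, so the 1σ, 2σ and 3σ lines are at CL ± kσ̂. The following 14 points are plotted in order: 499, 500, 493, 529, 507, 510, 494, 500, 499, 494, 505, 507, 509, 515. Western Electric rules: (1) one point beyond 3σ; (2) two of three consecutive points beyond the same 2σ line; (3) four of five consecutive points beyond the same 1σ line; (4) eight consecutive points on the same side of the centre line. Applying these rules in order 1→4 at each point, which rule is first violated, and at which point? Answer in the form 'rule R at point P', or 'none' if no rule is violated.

rule 1 at point 4

Zone of each point (C = within 1σ̂, B = 1σ̂–2σ̂, A = 2σ̂–3σ̂, * = beyond 3σ̂; sign = side of CL): 1:-C, 2:-C, 3:-B, 4:+*, 5:+C, 6:+C, 7:-B, 8:-C, 9:-C, 10:-B, 11:+C, 12:+C, 13:+C, 14:+B
Rule 1 (one point beyond the 3σ limits) is satisfied at point 4.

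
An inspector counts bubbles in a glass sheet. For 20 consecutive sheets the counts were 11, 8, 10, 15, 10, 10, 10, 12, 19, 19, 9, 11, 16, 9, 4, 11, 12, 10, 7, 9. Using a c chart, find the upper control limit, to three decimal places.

c̄ = (11 + 8 + 10 + 15 + 10 + 10 + 10 + 12 + 19 + 19 + 9 + 11 + 16 + 9 + 4 + 11 + 12 + 10 + 7 + 9) / 20 = 222 / 20 = 11.1000
UCL = c̄ + 3√c̄ = 11.1000 + 3 × √11.1000 = 11.1000 + 3 × 3.3317 = 21.0950

21.095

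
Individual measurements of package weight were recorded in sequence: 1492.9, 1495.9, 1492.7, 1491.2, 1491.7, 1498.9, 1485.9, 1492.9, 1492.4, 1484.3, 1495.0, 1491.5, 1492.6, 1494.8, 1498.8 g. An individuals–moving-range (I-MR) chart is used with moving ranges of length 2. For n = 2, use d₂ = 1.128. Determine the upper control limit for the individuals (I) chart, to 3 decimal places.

1505.210

X̄ = (1492.9 + 1495.9 + 1492.7 + 1491.2 + 1491.7 + 1498.9 + 1485.9 + 1492.9 + 1492.4 + 1484.3 + 1495.0 + 1491.5 + 1492.6 + 1494.8 + 1498.8) / 15 = 1492.7667
Moving ranges: 3.0, 3.2, 1.5, 0.5, 7.2, 13.0, 7.0, 0.5, 8.1, 10.7, 3.5, 1.1, 2.2, 4.0; M̄R̄ = 65.5000 / 14 = 4.6786
UCL = X̄ + 3·M̄R̄/d₂ = 1492.7667 + 3 × 4.6786 / 1.128 = 1505.2097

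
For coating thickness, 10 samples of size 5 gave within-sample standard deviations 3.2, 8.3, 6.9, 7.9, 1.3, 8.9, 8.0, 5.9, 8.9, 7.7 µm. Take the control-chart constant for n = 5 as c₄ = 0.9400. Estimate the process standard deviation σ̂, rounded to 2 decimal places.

s̄ = (3.2 + 8.3 + 6.9 + 7.9 + 1.3 + 8.9 + 8.0 + 5.9 + 8.9 + 7.7) / 10 = 6.7000
σ̂ = s̄ / c₄ = 6.7000 / 0.9400 = 7.1277

7.13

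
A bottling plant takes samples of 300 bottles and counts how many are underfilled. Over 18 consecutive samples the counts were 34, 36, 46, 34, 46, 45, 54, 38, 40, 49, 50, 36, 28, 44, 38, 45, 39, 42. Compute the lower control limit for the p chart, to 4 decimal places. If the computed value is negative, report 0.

0.0781

p̄ = Σdᵢ / (k·n) = 744 / (18 × 300) = 0.13778
LCL = p̄ − 3·√(p̄(1−p̄)/n) = 0.13778 − 3 × 0.01990 = 0.07808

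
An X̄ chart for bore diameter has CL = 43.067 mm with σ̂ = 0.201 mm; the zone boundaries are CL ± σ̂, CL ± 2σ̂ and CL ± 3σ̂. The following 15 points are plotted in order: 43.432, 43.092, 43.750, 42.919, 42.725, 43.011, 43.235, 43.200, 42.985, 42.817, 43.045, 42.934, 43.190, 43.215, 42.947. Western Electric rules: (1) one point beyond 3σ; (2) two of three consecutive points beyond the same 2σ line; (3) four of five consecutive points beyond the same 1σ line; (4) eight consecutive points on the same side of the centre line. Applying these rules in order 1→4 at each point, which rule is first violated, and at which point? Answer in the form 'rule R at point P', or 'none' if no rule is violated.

rule 1 at point 3

Zone of each point (C = within 1σ̂, B = 1σ̂–2σ̂, A = 2σ̂–3σ̂, * = beyond 3σ̂; sign = side of CL): 1:+B, 2:+C, 3:+*, 4:-C, 5:-B, 6:-C, 7:+C, 8:+C, 9:-C, 10:-B, 11:-C, 12:-C, 13:+C, 14:+C, 15:-C
Rule 1 (one point beyond the 3σ limits) is satisfied at point 3.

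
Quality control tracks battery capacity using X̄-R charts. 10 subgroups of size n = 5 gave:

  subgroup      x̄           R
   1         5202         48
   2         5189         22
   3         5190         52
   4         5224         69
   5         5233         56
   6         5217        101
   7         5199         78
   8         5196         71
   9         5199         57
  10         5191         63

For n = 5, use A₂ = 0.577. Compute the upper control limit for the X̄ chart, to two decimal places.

5239.60

X̄̄ = (5202 + 5189 + 5190 + 5224 + 5233 + 5217 + 5199 + 5196 + 5199 + 5191) / 10 = 52040.0000 / 10 = 5204.0000
R̄ = (48 + 22 + 52 + 69 + 56 + 101 + 78 + 71 + 57 + 63) / 10 = 617.0000 / 10 = 61.7000
UCL = X̄̄ + A₂·R̄ = 5204.0000 + 0.577 × 61.7000 = 5239.6009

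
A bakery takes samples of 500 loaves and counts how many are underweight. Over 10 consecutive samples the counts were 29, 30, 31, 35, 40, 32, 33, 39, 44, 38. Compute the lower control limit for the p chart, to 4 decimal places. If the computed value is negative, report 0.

0.0359

p̄ = Σdᵢ / (k·n) = 351 / (10 × 500) = 0.07020
LCL = p̄ − 3·√(p̄(1−p̄)/n) = 0.07020 − 3 × 0.01143 = 0.03592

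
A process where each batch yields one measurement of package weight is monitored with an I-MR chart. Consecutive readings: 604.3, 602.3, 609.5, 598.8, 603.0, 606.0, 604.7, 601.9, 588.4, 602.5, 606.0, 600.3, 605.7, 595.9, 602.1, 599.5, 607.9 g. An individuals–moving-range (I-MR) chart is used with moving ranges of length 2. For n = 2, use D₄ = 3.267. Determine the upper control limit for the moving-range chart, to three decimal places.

Moving ranges: 2.0, 7.2, 10.7, 4.2, 3.0, 1.3, 2.8, 13.5, 14.1, 3.5, 5.7, 5.4, 9.8, 6.2, 2.6, 8.4; M̄R̄ = 100.4000 / 16 = 6.2750
UCL_MR = D₄·M̄R̄ = 3.267 × 6.2750 = 20.5004

20.500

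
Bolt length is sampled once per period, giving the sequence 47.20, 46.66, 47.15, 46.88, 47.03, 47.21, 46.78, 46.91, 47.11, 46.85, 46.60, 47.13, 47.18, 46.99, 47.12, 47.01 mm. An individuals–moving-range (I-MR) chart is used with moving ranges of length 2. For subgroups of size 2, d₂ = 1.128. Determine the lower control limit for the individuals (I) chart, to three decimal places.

46.295

X̄ = (47.20 + 46.66 + 47.15 + 46.88 + 47.03 + 47.21 + 46.78 + 46.91 + 47.11 + 46.85 + 46.60 + 47.13 + 47.18 + 46.99 + 47.12 + 47.01) / 16 = 46.9881
Moving ranges: 0.54, 0.49, 0.27, 0.15, 0.18, 0.43, 0.13, 0.20, 0.26, 0.25, 0.53, 0.05, 0.19, 0.13, 0.11; M̄R̄ = 3.9100 / 15 = 0.2607
LCL = X̄ − 3·M̄R̄/d₂ = 46.9881 − 3 × 0.2607 / 1.128 = 46.2949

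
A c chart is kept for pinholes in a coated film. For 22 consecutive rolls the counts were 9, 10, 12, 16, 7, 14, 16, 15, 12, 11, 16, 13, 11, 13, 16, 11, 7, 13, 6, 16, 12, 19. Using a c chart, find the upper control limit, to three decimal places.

23.107

c̄ = (9 + 10 + 12 + 16 + 7 + 14 + 16 + 15 + 12 + 11 + 16 + 13 + 11 + 13 + 16 + 11 + 7 + 13 + 6 + 16 + 12 + 19) / 22 = 275 / 22 = 12.5000
UCL = c̄ + 3√c̄ = 12.5000 + 3 × √12.5000 = 12.5000 + 3 × 3.5355 = 23.1066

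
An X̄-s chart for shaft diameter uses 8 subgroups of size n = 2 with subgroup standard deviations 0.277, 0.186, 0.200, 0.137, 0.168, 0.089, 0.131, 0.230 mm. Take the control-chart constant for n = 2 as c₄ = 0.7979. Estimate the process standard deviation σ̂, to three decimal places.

s̄ = (0.277 + 0.186 + 0.200 + 0.137 + 0.168 + 0.089 + 0.131 + 0.230) / 8 = 0.1773
σ̂ = s̄ / c₄ = 0.1773 / 0.7979 = 0.2221

0.222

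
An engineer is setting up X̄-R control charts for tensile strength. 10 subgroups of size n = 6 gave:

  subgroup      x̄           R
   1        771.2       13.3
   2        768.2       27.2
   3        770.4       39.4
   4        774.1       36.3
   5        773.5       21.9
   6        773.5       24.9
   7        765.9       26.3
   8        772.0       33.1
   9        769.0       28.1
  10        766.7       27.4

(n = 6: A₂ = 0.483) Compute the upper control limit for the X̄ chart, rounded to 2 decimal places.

X̄̄ = (771.2 + 768.2 + 770.4 + 774.1 + 773.5 + 773.5 + 765.9 + 772.0 + 769.0 + 766.7) / 10 = 7704.5000 / 10 = 770.4500
R̄ = (13.3 + 27.2 + 39.4 + 36.3 + 21.9 + 24.9 + 26.3 + 33.1 + 28.1 + 27.4) / 10 = 277.9000 / 10 = 27.7900
UCL = X̄̄ + A₂·R̄ = 770.4500 + 0.483 × 27.7900 = 783.8726

783.87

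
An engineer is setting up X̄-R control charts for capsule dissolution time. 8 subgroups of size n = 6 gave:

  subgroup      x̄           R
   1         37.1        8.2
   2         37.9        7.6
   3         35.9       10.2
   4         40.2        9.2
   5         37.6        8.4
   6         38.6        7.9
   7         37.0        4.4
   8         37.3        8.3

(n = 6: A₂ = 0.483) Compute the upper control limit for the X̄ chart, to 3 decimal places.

41.576

X̄̄ = (37.1 + 37.9 + 35.9 + 40.2 + 37.6 + 38.6 + 37.0 + 37.3) / 8 = 301.6000 / 8 = 37.7000
R̄ = (8.2 + 7.6 + 10.2 + 9.2 + 8.4 + 7.9 + 4.4 + 8.3) / 8 = 64.2000 / 8 = 8.0250
UCL = X̄̄ + A₂·R̄ = 37.7000 + 0.483 × 8.0250 = 41.5761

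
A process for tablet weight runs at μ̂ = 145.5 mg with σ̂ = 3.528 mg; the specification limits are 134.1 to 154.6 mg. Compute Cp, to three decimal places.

0.968

Cp = (USL − LSL) / (6σ̂) = (154.6 − 134.1) / (6 × 3.528) = 20.5000 / 21.1680 = 0.9684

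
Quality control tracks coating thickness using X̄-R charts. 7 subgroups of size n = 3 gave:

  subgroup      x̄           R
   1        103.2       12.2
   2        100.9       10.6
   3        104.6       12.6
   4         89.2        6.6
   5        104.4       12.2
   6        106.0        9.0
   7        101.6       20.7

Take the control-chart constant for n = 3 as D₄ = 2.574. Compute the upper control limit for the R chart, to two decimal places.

30.85

R̄ = (12.2 + 10.6 + 12.6 + 6.6 + 12.2 + 9.0 + 20.7) / 7 = 83.9000 / 7 = 11.9857
UCL_R = D₄·R̄ = 2.574 × 11.9857 = 30.8512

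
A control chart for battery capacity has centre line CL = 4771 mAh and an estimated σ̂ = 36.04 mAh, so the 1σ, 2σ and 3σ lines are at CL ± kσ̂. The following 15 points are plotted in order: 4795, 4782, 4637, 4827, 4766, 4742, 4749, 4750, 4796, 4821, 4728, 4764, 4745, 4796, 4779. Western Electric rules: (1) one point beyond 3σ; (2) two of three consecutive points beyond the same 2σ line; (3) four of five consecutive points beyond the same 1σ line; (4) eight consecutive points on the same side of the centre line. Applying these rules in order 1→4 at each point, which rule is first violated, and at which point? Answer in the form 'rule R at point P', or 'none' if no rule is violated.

Zone of each point (C = within 1σ̂, B = 1σ̂–2σ̂, A = 2σ̂–3σ̂, * = beyond 3σ̂; sign = side of CL): 1:+C, 2:+C, 3:-*, 4:+B, 5:-C, 6:-C, 7:-C, 8:-C, 9:+C, 10:+B, 11:-B, 12:-C, 13:-C, 14:+C, 15:+C
Rule 1 (one point beyond the 3σ limits) is satisfied at point 3.

rule 1 at point 3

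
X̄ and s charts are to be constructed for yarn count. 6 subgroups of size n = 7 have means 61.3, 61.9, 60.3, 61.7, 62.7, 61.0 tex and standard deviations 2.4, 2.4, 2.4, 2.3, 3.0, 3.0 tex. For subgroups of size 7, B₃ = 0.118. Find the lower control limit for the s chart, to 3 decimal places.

s̄ = (2.4 + 2.4 + 2.4 + 2.3 + 3.0 + 3.0) / 6 = 2.5833
LCL_s = B₃·s̄ = 0.118 × 2.5833 = 0.3048

0.305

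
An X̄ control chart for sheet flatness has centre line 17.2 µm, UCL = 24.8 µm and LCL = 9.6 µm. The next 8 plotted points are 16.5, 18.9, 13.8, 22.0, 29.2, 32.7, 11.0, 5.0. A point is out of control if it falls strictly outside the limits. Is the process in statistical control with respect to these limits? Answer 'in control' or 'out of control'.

out of control

Compare each point to [9.6, 24.8]: sample 5 = 29.2 > UCL; sample 6 = 32.7 > UCL; sample 8 = 5.0 < LCL.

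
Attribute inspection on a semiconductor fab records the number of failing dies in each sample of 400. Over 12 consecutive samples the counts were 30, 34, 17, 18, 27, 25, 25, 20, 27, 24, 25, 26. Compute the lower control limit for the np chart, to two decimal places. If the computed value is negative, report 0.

10.35

p̄ = Σdᵢ / (k·n) = 298 / (12 × 400) = 0.06208
LCL = np̄ − 3·√(np̄(1−p̄)) = 24.8333 − 3 × 4.8261 = 10.3549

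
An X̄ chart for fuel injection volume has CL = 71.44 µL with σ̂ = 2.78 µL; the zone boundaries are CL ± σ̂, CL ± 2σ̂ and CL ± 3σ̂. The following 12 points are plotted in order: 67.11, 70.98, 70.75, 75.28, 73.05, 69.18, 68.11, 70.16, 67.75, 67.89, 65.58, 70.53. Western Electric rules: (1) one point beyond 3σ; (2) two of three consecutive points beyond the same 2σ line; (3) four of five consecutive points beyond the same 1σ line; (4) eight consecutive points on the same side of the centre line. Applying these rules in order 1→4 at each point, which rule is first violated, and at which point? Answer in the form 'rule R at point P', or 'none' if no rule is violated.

rule 3 at point 11

Zone of each point (C = within 1σ̂, B = 1σ̂–2σ̂, A = 2σ̂–3σ̂, * = beyond 3σ̂; sign = side of CL): 1:-B, 2:-C, 3:-C, 4:+B, 5:+C, 6:-C, 7:-B, 8:-C, 9:-B, 10:-B, 11:-A, 12:-C
Rule 3 (four of five consecutive points beyond the same 1σ limit) is satisfied at point 11.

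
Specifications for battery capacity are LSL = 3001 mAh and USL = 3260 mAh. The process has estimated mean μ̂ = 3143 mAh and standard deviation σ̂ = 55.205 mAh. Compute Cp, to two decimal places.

0.78

Cp = (USL − LSL) / (6σ̂) = (3260 − 3001) / (6 × 55.205) = 259.0000 / 331.2300 = 0.7819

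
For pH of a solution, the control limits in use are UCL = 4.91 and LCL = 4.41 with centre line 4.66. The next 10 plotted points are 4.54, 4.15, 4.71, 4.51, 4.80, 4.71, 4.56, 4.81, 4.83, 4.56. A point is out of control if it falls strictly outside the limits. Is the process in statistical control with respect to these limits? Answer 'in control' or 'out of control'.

Compare each point to [4.41, 4.91]: sample 2 = 4.15 < LCL.

out of control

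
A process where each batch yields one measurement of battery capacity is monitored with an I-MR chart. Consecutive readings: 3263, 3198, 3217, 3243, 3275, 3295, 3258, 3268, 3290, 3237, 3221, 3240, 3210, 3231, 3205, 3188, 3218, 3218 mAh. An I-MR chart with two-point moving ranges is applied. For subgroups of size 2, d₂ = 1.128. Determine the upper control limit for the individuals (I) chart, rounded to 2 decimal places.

3306.81

X̄ = (3263 + 3198 + 3217 + 3243 + 3275 + 3295 + 3258 + 3268 + 3290 + 3237 + 3221 + 3240 + 3210 + 3231 + 3205 + 3188 + 3218 + 3218) / 18 = 3237.5000
Moving ranges: 65, 19, 26, 32, 20, 37, 10, 22, 53, 16, 19, 30, 21, 26, 17, 30, 0; M̄R̄ = 443.0000 / 17 = 26.0588
UCL = X̄ + 3·M̄R̄/d₂ = 3237.5000 + 3 × 26.0588 / 1.128 = 3306.8054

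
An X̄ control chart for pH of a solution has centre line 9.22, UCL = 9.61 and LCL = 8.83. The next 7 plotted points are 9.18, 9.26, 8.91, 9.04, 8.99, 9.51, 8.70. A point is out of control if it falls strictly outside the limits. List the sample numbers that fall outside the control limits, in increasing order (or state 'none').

Compare each point to [8.83, 9.61]: sample 7 = 8.70 < LCL.

7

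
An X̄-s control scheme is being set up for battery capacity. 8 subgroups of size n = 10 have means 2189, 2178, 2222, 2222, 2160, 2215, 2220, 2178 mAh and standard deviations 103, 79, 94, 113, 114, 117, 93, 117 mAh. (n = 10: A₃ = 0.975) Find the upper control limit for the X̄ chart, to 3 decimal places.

2299.156

X̄̄ = (2189 + 2178 + 2222 + 2222 + 2160 + 2215 + 2220 + 2178) / 8 = 2198.0000
s̄ = (103 + 79 + 94 + 113 + 114 + 117 + 93 + 117) / 8 = 103.7500
UCL = X̄̄ + A₃·s̄ = 2198.0000 + 0.975 × 103.7500 = 2299.1562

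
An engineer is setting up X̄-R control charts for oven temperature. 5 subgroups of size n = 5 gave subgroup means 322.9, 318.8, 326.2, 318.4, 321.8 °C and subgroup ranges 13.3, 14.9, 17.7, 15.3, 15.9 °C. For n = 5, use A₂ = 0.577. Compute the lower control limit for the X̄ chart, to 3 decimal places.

312.723

X̄̄ = (322.9 + 318.8 + 326.2 + 318.4 + 321.8) / 5 = 1608.1000 / 5 = 321.6200
R̄ = (13.3 + 14.9 + 17.7 + 15.3 + 15.9) / 5 = 77.1000 / 5 = 15.4200
LCL = X̄̄ − A₂·R̄ = 321.6200 − 0.577 × 15.4200 = 312.7227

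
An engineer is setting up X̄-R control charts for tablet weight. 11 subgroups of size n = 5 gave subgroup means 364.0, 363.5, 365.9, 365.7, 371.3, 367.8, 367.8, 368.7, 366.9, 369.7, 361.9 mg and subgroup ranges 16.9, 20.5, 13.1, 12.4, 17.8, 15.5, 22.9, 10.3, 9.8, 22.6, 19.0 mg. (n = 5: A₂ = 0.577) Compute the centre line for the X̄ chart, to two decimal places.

366.65

X̄̄ = (364.0 + 363.5 + 365.9 + 365.7 + 371.3 + 367.8 + 367.8 + 368.7 + 366.9 + 369.7 + 361.9) / 11 = 4033.2000 / 11 = 366.6545
CL = X̄̄ = 366.6545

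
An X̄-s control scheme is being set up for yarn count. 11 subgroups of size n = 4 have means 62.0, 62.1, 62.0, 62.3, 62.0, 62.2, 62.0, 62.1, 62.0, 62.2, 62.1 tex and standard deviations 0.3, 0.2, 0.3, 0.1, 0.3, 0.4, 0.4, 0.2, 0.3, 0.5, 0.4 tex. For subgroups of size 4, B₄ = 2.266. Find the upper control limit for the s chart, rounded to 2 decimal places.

0.70

s̄ = (0.3 + 0.2 + 0.3 + 0.1 + 0.3 + 0.4 + 0.4 + 0.2 + 0.3 + 0.5 + 0.4) / 11 = 0.3091
UCL_s = B₄·s̄ = 2.266 × 0.3091 = 0.7004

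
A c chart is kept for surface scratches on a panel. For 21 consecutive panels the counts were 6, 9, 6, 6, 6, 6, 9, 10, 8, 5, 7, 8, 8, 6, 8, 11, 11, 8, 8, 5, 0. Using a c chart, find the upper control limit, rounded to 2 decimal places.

15.23

c̄ = (6 + 9 + 6 + 6 + 6 + 6 + 9 + 10 + 8 + 5 + 7 + 8 + 8 + 6 + 8 + 11 + 11 + 8 + 8 + 5 + 0) / 21 = 151 / 21 = 7.1905
UCL = c̄ + 3√c̄ = 7.1905 + 3 × √7.1905 = 7.1905 + 3 × 2.6815 = 15.2350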